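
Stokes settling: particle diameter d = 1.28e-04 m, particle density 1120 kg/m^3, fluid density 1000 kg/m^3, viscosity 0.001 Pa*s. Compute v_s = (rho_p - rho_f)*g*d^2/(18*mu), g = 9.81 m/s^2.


Density difference: rho_p - rho_f = 1120 - 1000 = 120 kg/m^3
d^2 = (1.28e-04)^2 = 1.6384e-08 m^2
Numerator = (rho_p - rho_f) * g * d^2 = 120 * 9.81 * 1.6384e-08 = 1.9287245e-05
Denominator = 18 * mu = 18 * 0.001 = 0.018
v_s = 1.9287245e-05 / 0.018 = 0.00107151 m/s
Check: Re = rho_f * v_s * d / mu = 1000 * 0.00107151 * 1.28e-04 / 0.001 = 0.137 < 1, so Stokes' law applies.

0.00107151 m/s


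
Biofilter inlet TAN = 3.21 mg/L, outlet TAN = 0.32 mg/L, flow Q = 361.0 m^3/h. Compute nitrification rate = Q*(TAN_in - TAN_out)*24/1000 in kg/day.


Concentration drop: TAN_in - TAN_out = 3.21 - 0.32 = 2.89 mg/L
Hourly TAN removed = Q * dTAN = 361.0 m^3/h * 2.89 mg/L = 1043.29 g/h  (m^3/h * mg/L = g/h)
Daily TAN removed = 1043.29 * 24 = 25038.96 g/day
Convert to kg/day: 25038.96 / 1000 = 25.03896 kg/day

25.03896 kg/day


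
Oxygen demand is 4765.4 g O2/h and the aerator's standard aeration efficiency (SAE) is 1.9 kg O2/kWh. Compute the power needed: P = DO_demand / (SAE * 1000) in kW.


SAE in g O2/kWh = 1.9 * 1000 = 1900 g/kWh
P = DO_demand / SAE_g = 4765.4 / 1900 = 2.50811 kW

2.50811 kW


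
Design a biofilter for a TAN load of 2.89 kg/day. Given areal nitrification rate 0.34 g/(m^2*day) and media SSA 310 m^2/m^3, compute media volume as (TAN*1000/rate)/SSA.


A = 2.89*1000 / 0.34 = 8500 m^2
V = 8500 / 310 = 27.4194

27.4194 m^3


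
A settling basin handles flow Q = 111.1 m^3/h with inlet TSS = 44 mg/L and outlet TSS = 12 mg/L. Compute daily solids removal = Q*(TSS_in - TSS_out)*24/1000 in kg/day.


Concentration drop: TSS_in - TSS_out = 44 - 12 = 32 mg/L
Hourly solids removed = Q * dTSS = 111.1 m^3/h * 32 mg/L = 3555.2 g/h  (m^3/h * mg/L = g/h)
Daily solids removed = 3555.2 * 24 = 85324.8 g/day
Convert g to kg: 85324.8 / 1000 = 85.3248 kg/day

85.3248 kg/day


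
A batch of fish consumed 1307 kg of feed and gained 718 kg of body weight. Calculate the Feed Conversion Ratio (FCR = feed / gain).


FCR = feed consumed / weight gained
FCR = 1307 kg / 718 kg = 1.82033

1.82033


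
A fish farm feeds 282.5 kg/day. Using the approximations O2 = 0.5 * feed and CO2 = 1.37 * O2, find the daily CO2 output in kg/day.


O2 = 282.5 * 0.5 = 141.25
CO2 = 141.25 * 1.37 = 193.5125

193.5125 kg/day


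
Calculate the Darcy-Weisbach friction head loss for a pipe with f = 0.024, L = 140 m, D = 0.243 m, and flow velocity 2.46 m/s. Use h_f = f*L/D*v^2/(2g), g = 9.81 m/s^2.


v^2 = 2.46^2 = 6.0516 m^2/s^2
L/D = 140/0.243 = 576.13169
h_f = f*(L/D)*v^2/(2g) = 0.024 * 576.13169 * 6.0516 / 19.62 = 4.26485 m

4.26485 m


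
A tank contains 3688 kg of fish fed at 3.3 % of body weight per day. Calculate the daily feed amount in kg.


Feeding rate fraction = 3.3% / 100 = 0.033
Daily feed = 3688 kg * 0.033 = 121.704 kg/day

121.704 kg/day


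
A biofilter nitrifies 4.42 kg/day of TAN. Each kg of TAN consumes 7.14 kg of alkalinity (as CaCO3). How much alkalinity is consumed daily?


Alkalinity factor: 7.14 kg CaCO3 consumed per kg TAN nitrified
alk = 4.42 kg TAN * 7.14 = 31.5588 kg CaCO3/day

31.5588 kg CaCO3/day


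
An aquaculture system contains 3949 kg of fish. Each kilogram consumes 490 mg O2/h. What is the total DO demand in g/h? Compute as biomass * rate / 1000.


Total O2 consumption (mg/h) = 3949 kg * 490 mg/(kg*h) = 1935010 mg/h
Convert to g/h: 1935010 / 1000 = 1935.01 g/h

1935.01 g/h


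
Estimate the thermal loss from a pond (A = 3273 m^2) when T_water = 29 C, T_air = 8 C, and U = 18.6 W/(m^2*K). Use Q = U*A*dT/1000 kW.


Temperature difference dT = 29 - 8 = 21 K
Heat loss (W) = U * A * dT = 18.6 * 3273 * 21 = 1278433.8 W
Convert to kW: 1278433.8 / 1000 = 1278.4338 kW

1278.4338 kW


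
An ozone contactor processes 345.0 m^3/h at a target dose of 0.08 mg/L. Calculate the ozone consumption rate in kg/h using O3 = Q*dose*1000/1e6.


O3 demand (mg/h) = Q * dose * 1000 = 345.0 * 0.08 * 1000 = 27600 mg/h
Convert mg to kg: 27600 / 1e6 = 0.0276 kg/h

0.0276 kg/h


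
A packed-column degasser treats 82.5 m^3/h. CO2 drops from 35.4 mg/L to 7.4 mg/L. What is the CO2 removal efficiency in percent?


CO2_out / CO2_in = 7.4 / 35.4 = 0.20903955
Fraction remaining = 0.20903955
efficiency = (1 - 0.20903955) * 100 = 79.096 %

79.096 %


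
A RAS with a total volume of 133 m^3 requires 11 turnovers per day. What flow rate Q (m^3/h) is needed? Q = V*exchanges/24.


Daily recirculation volume = 133 m^3 * 11 = 1463 m^3/day
Flow rate Q = daily volume / 24 h = 1463 / 24 = 60.9583 m^3/h

60.9583 m^3/h


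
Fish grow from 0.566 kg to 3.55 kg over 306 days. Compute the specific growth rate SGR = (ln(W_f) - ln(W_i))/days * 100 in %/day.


ln(W_f) = ln(3.55) = 1.2669476
ln(W_i) = ln(0.566) = -0.5691612
ln(W_f) - ln(W_i) = 1.2669476 - -0.5691612 = 1.8361088
SGR = 1.8361088 / 306 * 100 = 0.600036 %/day

0.600036 %/day


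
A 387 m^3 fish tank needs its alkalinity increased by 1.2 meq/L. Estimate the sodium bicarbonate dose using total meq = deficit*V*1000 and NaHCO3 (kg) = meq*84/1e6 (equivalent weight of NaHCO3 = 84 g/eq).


Tank volume in L = 387 m^3 * 1000 = 387000 L
Total meq required = 1.2 meq/L * 387000 L = 464400 meq
NaHCO3 mass = 464400 meq * 84 mg/meq / 1e6 = 39.0096 kg

39.0096 kg


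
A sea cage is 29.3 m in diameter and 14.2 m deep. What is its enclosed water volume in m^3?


r = d/2 = 29.3/2 = 14.65 m
Base area = pi*r^2 = pi*14.65^2 = 674.25647 m^2
Volume = 674.25647 * 14.2 = 9574.44 m^3

9574.44 m^3


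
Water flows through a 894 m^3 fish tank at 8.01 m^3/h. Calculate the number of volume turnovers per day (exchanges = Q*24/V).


Daily flow volume = 8.01 m^3/h * 24 h = 192.24 m^3/day
Exchanges = daily flow / tank volume = 192.24 / 894 = 0.215034 exchanges/day

0.215034 exchanges/day


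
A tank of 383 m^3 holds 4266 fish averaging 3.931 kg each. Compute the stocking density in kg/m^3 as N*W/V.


Total biomass = 4266 fish * 3.931 kg = 16769.646 kg
Density = total biomass / volume = 16769.646 / 383 = 43.785 kg/m^3

43.785 kg/m^3


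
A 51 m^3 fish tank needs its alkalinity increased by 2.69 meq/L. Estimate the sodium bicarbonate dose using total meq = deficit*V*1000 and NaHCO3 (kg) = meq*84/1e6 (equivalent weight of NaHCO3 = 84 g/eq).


Tank volume in L = 51 m^3 * 1000 = 51000 L
Total meq required = 2.69 meq/L * 51000 L = 137190 meq
NaHCO3 mass = 137190 meq * 84 mg/meq / 1e6 = 11.524 kg

11.524 kg


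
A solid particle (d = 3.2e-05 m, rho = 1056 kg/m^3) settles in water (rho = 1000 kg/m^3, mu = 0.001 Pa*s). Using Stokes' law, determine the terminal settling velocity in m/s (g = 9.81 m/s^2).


Density difference: rho_p - rho_f = 1056 - 1000 = 56 kg/m^3
d^2 = (3.2e-05)^2 = 1.024e-09 m^2
Numerator = (rho_p - rho_f) * g * d^2 = 56 * 9.81 * 1.024e-09 = 5.6254464e-07
Denominator = 18 * mu = 18 * 0.001 = 0.018
v_s = 5.6254464e-07 / 0.018 = 3.12525e-05 m/s
Check: Re = rho_f * v_s * d / mu = 1000 * 3.12525e-05 * 3.2e-05 / 0.001 = 0.001 < 1, so Stokes' law applies.

3.12525e-05 m/s


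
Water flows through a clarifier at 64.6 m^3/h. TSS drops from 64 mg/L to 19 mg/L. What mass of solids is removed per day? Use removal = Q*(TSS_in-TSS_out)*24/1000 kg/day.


Concentration drop: TSS_in - TSS_out = 64 - 19 = 45 mg/L
Hourly solids removed = Q * dTSS = 64.6 m^3/h * 45 mg/L = 2907 g/h  (m^3/h * mg/L = g/h)
Daily solids removed = 2907 * 24 = 69768 g/day
Convert g to kg: 69768 / 1000 = 69.768 kg/day

69.768 kg/day


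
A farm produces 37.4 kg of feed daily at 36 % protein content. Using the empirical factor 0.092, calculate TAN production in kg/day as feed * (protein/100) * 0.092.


Protein in feed = 37.4 * 36/100 = 13.464 kg/day
TAN = protein * 0.092 = 13.464 * 0.092 = 1.238688 kg/day

1.238688 kg/day


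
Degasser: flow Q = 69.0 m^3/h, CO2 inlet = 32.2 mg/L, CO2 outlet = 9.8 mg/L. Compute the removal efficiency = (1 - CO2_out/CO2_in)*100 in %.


CO2_out / CO2_in = 9.8 / 32.2 = 0.30434783
Fraction remaining = 0.30434783
efficiency = (1 - 0.30434783) * 100 = 69.5652 %

69.5652 %


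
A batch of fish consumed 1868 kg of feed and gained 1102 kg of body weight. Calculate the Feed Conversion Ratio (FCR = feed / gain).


FCR = feed consumed / weight gained
FCR = 1868 kg / 1102 kg = 1.6951

1.6951


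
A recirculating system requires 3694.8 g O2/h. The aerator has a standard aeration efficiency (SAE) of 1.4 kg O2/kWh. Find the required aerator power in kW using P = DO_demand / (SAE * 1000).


SAE in g O2/kWh = 1.4 * 1000 = 1400 g/kWh
P = DO_demand / SAE_g = 3694.8 / 1400 = 2.63914 kW

2.63914 kW


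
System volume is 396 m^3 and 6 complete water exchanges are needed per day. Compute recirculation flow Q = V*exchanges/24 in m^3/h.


Daily recirculation volume = 396 m^3 * 6 = 2376 m^3/day
Flow rate Q = daily volume / 24 h = 2376 / 24 = 99 m^3/h

99 m^3/h


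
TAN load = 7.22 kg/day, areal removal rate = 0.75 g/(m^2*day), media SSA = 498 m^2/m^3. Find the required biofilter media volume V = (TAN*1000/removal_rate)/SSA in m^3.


A = 7.22*1000 / 0.75 = 9626.6667 m^2
V = 9626.6667 / 498 = 19.3307

19.3307 m^3


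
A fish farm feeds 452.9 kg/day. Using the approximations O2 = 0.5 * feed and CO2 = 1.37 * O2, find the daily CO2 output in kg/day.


O2 = 452.9 * 0.5 = 226.45
CO2 = 226.45 * 1.37 = 310.2365

310.2365 kg/day


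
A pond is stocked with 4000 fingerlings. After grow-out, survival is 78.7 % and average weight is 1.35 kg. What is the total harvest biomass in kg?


Survivors = 4000 * 78.7/100 = 3148 fish
Harvest biomass = survivors * W_f = 3148 * 1.35 = 4249.8 kg

4249.8 kg


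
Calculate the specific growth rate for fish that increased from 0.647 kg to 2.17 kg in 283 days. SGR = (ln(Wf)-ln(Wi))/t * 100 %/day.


ln(W_f) = ln(2.17) = 0.77472717
ln(W_i) = ln(0.647) = -0.43540898
ln(W_f) - ln(W_i) = 0.77472717 - -0.43540898 = 1.2101362
SGR = 1.2101362 / 283 * 100 = 0.42761 %/day

0.42761 %/day


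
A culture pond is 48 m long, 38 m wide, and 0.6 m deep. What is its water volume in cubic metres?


Base area = L * W = 48 * 38 = 1824 m^2
Volume = area * depth = 1824 * 0.6 = 1094.4 m^3

1094.4 m^3


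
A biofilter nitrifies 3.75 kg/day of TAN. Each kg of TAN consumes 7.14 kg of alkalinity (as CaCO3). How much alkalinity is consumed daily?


Alkalinity factor: 7.14 kg CaCO3 consumed per kg TAN nitrified
alk = 3.75 kg TAN * 7.14 = 26.775 kg CaCO3/day

26.775 kg CaCO3/day


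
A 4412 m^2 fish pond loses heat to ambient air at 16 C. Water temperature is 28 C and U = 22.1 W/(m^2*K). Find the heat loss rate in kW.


Temperature difference dT = 28 - 16 = 12 K
Heat loss (W) = U * A * dT = 22.1 * 4412 * 12 = 1170062.4 W
Convert to kW: 1170062.4 / 1000 = 1170.0624 kW

1170.0624 kW


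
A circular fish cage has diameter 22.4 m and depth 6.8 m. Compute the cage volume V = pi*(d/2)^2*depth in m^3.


r = d/2 = 22.4/2 = 11.2 m
Base area = pi*r^2 = pi*11.2^2 = 394.08138 m^2
Volume = 394.08138 * 6.8 = 2679.75 m^3

2679.75 m^3


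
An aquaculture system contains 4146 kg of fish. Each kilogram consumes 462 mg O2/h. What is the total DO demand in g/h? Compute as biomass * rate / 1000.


Total O2 consumption (mg/h) = 4146 kg * 462 mg/(kg*h) = 1915452 mg/h
Convert to g/h: 1915452 / 1000 = 1915.452 g/h

1915.452 g/h


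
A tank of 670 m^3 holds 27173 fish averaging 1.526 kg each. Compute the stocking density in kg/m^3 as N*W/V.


Total biomass = 27173 fish * 1.526 kg = 41465.998 kg
Density = total biomass / volume = 41465.998 / 670 = 61.8895 kg/m^3

61.8895 kg/m^3


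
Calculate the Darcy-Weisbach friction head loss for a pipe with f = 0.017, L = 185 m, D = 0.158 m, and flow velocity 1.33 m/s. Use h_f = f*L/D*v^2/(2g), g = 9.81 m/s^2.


v^2 = 1.33^2 = 1.7689 m^2/s^2
L/D = 185/0.158 = 1170.8861
h_f = f*(L/D)*v^2/(2g) = 0.017 * 1170.8861 * 1.7689 / 19.62 = 1.7946 m

1.7946 m


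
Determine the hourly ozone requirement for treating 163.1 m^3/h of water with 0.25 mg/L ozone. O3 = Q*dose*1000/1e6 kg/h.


O3 demand (mg/h) = Q * dose * 1000 = 163.1 * 0.25 * 1000 = 40775 mg/h
Convert mg to kg: 40775 / 1e6 = 0.040775 kg/h

0.040775 kg/h


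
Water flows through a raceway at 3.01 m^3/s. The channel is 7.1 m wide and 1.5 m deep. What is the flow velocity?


Cross-sectional area = W * d = 7.1 * 1.5 = 10.65 m^2
Velocity = Q / A = 3.01 / 10.65 = 0.282629 m/s

0.282629 m/s


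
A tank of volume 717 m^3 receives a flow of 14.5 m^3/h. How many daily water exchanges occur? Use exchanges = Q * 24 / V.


Daily flow volume = 14.5 m^3/h * 24 h = 348 m^3/day
Exchanges = daily flow / tank volume = 348 / 717 = 0.485356 exchanges/day

0.485356 exchanges/day


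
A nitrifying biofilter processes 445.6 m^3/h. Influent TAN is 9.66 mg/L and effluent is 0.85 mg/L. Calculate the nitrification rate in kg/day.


Concentration drop: TAN_in - TAN_out = 9.66 - 0.85 = 8.81 mg/L
Hourly TAN removed = Q * dTAN = 445.6 m^3/h * 8.81 mg/L = 3925.736 g/h  (m^3/h * mg/L = g/h)
Daily TAN removed = 3925.736 * 24 = 94217.664 g/day
Convert to kg/day: 94217.664 / 1000 = 94.217664 kg/day

94.217664 kg/day


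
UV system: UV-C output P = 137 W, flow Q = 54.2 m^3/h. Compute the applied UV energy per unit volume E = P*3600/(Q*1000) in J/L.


Energy delivered per hour = 137 W * 3600 s = 493200 J/h
Volume treated per hour = 54.2 m^3/h * 1000 = 54200 L/h
dose = 493200 / 54200 = 9.09963 J/L

9.09963 J/L


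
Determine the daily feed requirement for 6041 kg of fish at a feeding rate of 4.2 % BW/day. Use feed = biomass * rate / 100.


Feeding rate fraction = 4.2% / 100 = 0.042
Daily feed = 6041 kg * 0.042 = 253.722 kg/day

253.722 kg/day


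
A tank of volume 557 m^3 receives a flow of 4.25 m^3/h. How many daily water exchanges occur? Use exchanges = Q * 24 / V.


Daily flow volume = 4.25 m^3/h * 24 h = 102 m^3/day
Exchanges = daily flow / tank volume = 102 / 557 = 0.183124 exchanges/day

0.183124 exchanges/day


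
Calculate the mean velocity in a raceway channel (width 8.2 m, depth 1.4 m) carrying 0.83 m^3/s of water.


Cross-sectional area = W * d = 8.2 * 1.4 = 11.48 m^2
Velocity = Q / A = 0.83 / 11.48 = 0.0722997 m/s

0.0722997 m/s


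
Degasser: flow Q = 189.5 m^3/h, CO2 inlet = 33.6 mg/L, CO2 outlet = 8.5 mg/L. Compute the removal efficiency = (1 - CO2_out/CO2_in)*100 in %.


CO2_out / CO2_in = 8.5 / 33.6 = 0.25297619
Fraction remaining = 0.25297619
efficiency = (1 - 0.25297619) * 100 = 74.7024 %

74.7024 %


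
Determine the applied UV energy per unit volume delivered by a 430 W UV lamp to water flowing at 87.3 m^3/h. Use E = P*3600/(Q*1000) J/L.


Energy delivered per hour = 430 W * 3600 s = 1548000 J/h
Volume treated per hour = 87.3 m^3/h * 1000 = 87300 L/h
dose = 1548000 / 87300 = 17.732 J/L

17.732 J/L


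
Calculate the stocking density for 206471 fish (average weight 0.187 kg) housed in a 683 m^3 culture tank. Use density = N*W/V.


Total biomass = 206471 fish * 0.187 kg = 38610.077 kg
Density = total biomass / volume = 38610.077 / 683 = 56.5301 kg/m^3

56.5301 kg/m^3


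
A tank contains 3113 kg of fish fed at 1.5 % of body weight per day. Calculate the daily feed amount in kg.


Feeding rate fraction = 1.5% / 100 = 0.015
Daily feed = 3113 kg * 0.015 = 46.695 kg/day

46.695 kg/day


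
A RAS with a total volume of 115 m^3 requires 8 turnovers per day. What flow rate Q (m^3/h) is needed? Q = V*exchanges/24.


Daily recirculation volume = 115 m^3 * 8 = 920 m^3/day
Flow rate Q = daily volume / 24 h = 920 / 24 = 38.3333 m^3/h

38.3333 m^3/h


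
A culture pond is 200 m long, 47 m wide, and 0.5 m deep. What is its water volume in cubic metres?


Base area = L * W = 200 * 47 = 9400 m^2
Volume = area * depth = 9400 * 0.5 = 4700 m^3

4700 m^3


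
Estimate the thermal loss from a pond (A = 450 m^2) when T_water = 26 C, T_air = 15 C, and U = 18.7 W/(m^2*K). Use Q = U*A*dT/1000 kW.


Temperature difference dT = 26 - 15 = 11 K
Heat loss (W) = U * A * dT = 18.7 * 450 * 11 = 92565 W
Convert to kW: 92565 / 1000 = 92.565 kW

92.565 kW


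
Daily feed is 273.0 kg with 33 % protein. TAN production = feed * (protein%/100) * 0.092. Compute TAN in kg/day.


Protein in feed = 273.0 * 33/100 = 90.09 kg/day
TAN = protein * 0.092 = 90.09 * 0.092 = 8.28828 kg/day

8.28828 kg/day


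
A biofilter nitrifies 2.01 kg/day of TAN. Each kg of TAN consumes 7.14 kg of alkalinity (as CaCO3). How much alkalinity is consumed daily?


Alkalinity factor: 7.14 kg CaCO3 consumed per kg TAN nitrified
alk = 2.01 kg TAN * 7.14 = 14.3514 kg CaCO3/day

14.3514 kg CaCO3/day


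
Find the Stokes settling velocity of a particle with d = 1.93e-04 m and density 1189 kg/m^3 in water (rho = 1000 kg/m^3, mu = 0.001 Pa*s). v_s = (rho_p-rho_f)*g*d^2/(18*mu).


Density difference: rho_p - rho_f = 1189 - 1000 = 189 kg/m^3
d^2 = (1.93e-04)^2 = 3.7249e-08 m^2
Numerator = (rho_p - rho_f) * g * d^2 = 189 * 9.81 * 3.7249e-08 = 6.9062998e-05
Denominator = 18 * mu = 18 * 0.001 = 0.018
v_s = 6.9062998e-05 / 0.018 = 0.00383683 m/s
Check: Re = rho_f * v_s * d / mu = 1000 * 0.00383683 * 1.93e-04 / 0.001 = 0.741 < 1, so Stokes' law applies.

0.00383683 m/s


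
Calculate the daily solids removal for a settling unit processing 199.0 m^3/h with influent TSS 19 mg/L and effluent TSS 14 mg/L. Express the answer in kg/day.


Concentration drop: TSS_in - TSS_out = 19 - 14 = 5 mg/L
Hourly solids removed = Q * dTSS = 199.0 m^3/h * 5 mg/L = 995 g/h  (m^3/h * mg/L = g/h)
Daily solids removed = 995 * 24 = 23880 g/day
Convert g to kg: 23880 / 1000 = 23.88 kg/day

23.88 kg/day


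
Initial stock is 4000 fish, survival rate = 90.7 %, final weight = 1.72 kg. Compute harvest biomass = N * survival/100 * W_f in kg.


Survivors = 4000 * 90.7/100 = 3628 fish
Harvest biomass = survivors * W_f = 3628 * 1.72 = 6240.16 kg

6240.16 kg


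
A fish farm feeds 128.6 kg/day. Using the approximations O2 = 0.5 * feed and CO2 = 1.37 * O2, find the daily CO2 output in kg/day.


O2 = 128.6 * 0.5 = 64.3
CO2 = 64.3 * 1.37 = 88.091

88.091 kg/day


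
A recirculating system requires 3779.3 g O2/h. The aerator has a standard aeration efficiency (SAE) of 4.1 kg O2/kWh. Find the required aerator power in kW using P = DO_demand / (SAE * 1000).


SAE in g O2/kWh = 4.1 * 1000 = 4100 g/kWh
P = DO_demand / SAE_g = 3779.3 / 4100 = 0.92178 kW

0.92178 kW


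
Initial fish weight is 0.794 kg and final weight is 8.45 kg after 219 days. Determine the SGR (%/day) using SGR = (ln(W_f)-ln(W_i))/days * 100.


ln(W_f) = ln(8.45) = 2.1341664
ln(W_i) = ln(0.794) = -0.23067182
ln(W_f) - ln(W_i) = 2.1341664 - -0.23067182 = 2.3648382
SGR = 2.3648382 / 219 * 100 = 1.07983 %/day

1.07983 %/day


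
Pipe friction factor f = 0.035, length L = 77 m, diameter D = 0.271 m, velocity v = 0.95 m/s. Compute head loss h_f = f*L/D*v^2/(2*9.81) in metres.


v^2 = 0.95^2 = 0.9025 m^2/s^2
L/D = 77/0.271 = 284.13284
h_f = f*(L/D)*v^2/(2g) = 0.035 * 284.13284 * 0.9025 / 19.62 = 0.457444 m

0.457444 m


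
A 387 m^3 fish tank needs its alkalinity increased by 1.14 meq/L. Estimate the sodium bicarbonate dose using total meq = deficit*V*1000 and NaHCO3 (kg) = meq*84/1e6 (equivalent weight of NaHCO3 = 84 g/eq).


Tank volume in L = 387 m^3 * 1000 = 387000 L
Total meq required = 1.14 meq/L * 387000 L = 441180 meq
NaHCO3 mass = 441180 meq * 84 mg/meq / 1e6 = 37.0591 kg

37.0591 kg


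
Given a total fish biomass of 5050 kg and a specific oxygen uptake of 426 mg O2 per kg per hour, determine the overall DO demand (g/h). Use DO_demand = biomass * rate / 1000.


Total O2 consumption (mg/h) = 5050 kg * 426 mg/(kg*h) = 2151300 mg/h
Convert to g/h: 2151300 / 1000 = 2151.3 g/h

2151.3 g/h


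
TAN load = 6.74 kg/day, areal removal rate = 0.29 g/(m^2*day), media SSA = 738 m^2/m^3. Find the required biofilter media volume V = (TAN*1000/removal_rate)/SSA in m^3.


A = 6.74*1000 / 0.29 = 23241.379 m^2
V = 23241.379 / 738 = 31.4924

31.4924 m^3


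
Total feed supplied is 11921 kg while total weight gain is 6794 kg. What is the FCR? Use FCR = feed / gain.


FCR = feed consumed / weight gained
FCR = 11921 kg / 6794 kg = 1.75464

1.75464


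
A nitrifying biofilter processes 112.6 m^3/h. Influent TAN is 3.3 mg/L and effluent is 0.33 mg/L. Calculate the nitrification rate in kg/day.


Concentration drop: TAN_in - TAN_out = 3.3 - 0.33 = 2.97 mg/L
Hourly TAN removed = Q * dTAN = 112.6 m^3/h * 2.97 mg/L = 334.422 g/h  (m^3/h * mg/L = g/h)
Daily TAN removed = 334.422 * 24 = 8026.128 g/day
Convert to kg/day: 8026.128 / 1000 = 8.026128 kg/day

8.026128 kg/day


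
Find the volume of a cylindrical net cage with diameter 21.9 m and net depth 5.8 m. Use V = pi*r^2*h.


r = d/2 = 21.9/2 = 10.95 m
Base area = pi*r^2 = pi*10.95^2 = 376.68481 m^2
Volume = 376.68481 * 5.8 = 2184.77 m^3

2184.77 m^3


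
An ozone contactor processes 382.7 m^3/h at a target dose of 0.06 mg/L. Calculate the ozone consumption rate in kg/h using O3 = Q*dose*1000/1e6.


O3 demand (mg/h) = Q * dose * 1000 = 382.7 * 0.06 * 1000 = 22962 mg/h
Convert mg to kg: 22962 / 1e6 = 0.022962 kg/h

0.022962 kg/h


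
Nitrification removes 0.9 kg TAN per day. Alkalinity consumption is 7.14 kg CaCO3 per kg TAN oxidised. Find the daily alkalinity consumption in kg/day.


Alkalinity factor: 7.14 kg CaCO3 consumed per kg TAN nitrified
alk = 0.9 kg TAN * 7.14 = 6.426 kg CaCO3/day

6.426 kg CaCO3/day


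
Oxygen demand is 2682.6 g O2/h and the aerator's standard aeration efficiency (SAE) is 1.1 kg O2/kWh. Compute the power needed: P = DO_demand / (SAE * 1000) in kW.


SAE in g O2/kWh = 1.1 * 1000 = 1100 g/kWh
P = DO_demand / SAE_g = 2682.6 / 1100 = 2.43873 kW

2.43873 kW


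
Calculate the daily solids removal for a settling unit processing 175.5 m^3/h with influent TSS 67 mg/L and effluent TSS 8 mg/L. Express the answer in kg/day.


Concentration drop: TSS_in - TSS_out = 67 - 8 = 59 mg/L
Hourly solids removed = Q * dTSS = 175.5 m^3/h * 59 mg/L = 10354.5 g/h  (m^3/h * mg/L = g/h)
Daily solids removed = 10354.5 * 24 = 248508 g/day
Convert g to kg: 248508 / 1000 = 248.508 kg/day

248.508 kg/day


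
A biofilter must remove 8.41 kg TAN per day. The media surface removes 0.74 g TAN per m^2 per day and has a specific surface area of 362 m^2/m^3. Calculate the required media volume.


A = 8.41*1000 / 0.74 = 11364.865 m^2
V = 11364.865 / 362 = 31.3947

31.3947 m^3


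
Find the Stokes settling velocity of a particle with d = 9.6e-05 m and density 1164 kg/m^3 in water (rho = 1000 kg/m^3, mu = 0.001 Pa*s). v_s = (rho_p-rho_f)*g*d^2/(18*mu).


Density difference: rho_p - rho_f = 1164 - 1000 = 164 kg/m^3
d^2 = (9.6e-05)^2 = 9.216e-09 m^2
Numerator = (rho_p - rho_f) * g * d^2 = 164 * 9.81 * 9.216e-09 = 1.4827069e-05
Denominator = 18 * mu = 18 * 0.001 = 0.018
v_s = 1.4827069e-05 / 0.018 = 8.23726e-04 m/s
Check: Re = rho_f * v_s * d / mu = 1000 * 8.23726e-04 * 9.6e-05 / 0.001 = 0.0791 < 1, so Stokes' law applies.

8.23726e-04 m/s


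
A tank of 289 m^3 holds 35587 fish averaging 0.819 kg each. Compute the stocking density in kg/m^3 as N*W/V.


Total biomass = 35587 fish * 0.819 kg = 29145.753 kg
Density = total biomass / volume = 29145.753 / 289 = 100.85 kg/m^3

100.85 kg/m^3


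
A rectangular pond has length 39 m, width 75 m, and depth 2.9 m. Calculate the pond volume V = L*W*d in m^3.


Base area = L * W = 39 * 75 = 2925 m^2
Volume = area * depth = 2925 * 2.9 = 8482.5 m^3

8482.5 m^3


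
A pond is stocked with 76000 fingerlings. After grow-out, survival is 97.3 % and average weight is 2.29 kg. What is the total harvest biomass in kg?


Survivors = 76000 * 97.3/100 = 73948 fish
Harvest biomass = survivors * W_f = 73948 * 2.29 = 169340.92 kg

169340.92 kg


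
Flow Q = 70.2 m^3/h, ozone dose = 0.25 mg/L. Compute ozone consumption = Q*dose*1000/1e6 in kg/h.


O3 demand (mg/h) = Q * dose * 1000 = 70.2 * 0.25 * 1000 = 17550 mg/h
Convert mg to kg: 17550 / 1e6 = 0.01755 kg/h

0.01755 kg/h


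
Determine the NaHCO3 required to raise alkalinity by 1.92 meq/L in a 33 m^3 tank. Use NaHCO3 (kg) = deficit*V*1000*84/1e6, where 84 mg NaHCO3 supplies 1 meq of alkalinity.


Tank volume in L = 33 m^3 * 1000 = 33000 L
Total meq required = 1.92 meq/L * 33000 L = 63360 meq
NaHCO3 mass = 63360 meq * 84 mg/meq / 1e6 = 5.32224 kg

5.32224 kg


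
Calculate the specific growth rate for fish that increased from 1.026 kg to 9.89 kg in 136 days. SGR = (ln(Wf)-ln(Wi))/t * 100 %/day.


ln(W_f) = ln(9.89) = 2.2915241
ln(W_i) = ln(1.026) = 0.025667747
ln(W_f) - ln(W_i) = 2.2915241 - 0.025667747 = 2.2658564
SGR = 2.2658564 / 136 * 100 = 1.66607 %/day

1.66607 %/day


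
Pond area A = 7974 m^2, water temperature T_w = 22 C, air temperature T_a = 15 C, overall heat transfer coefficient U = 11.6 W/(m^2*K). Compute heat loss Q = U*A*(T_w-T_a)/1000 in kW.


Temperature difference dT = 22 - 15 = 7 K
Heat loss (W) = U * A * dT = 11.6 * 7974 * 7 = 647488.8 W
Convert to kW: 647488.8 / 1000 = 647.4888 kW

647.4888 kW


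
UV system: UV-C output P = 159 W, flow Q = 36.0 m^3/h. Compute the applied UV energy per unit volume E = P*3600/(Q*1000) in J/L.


Energy delivered per hour = 159 W * 3600 s = 572400 J/h
Volume treated per hour = 36.0 m^3/h * 1000 = 36000 L/h
dose = 572400 / 36000 = 15.9 J/L

15.9 J/L


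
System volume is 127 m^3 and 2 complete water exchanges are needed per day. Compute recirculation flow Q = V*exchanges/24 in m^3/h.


Daily recirculation volume = 127 m^3 * 2 = 254 m^3/day
Flow rate Q = daily volume / 24 h = 254 / 24 = 10.5833 m^3/h

10.5833 m^3/h


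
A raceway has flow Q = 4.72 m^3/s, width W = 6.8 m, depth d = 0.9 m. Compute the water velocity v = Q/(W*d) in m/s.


Cross-sectional area = W * d = 6.8 * 0.9 = 6.12 m^2
Velocity = Q / A = 4.72 / 6.12 = 0.771242 m/s

0.771242 m/s


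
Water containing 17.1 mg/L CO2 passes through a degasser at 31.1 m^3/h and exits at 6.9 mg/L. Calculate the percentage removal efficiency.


CO2_out / CO2_in = 6.9 / 17.1 = 0.40350877
Fraction remaining = 0.40350877
efficiency = (1 - 0.40350877) * 100 = 59.6491 %

59.6491 %


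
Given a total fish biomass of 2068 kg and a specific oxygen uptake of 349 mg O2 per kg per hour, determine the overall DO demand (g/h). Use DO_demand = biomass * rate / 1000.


Total O2 consumption (mg/h) = 2068 kg * 349 mg/(kg*h) = 721732 mg/h
Convert to g/h: 721732 / 1000 = 721.732 g/h

721.732 g/h


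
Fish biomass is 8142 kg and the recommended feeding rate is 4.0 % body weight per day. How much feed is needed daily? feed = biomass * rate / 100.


Feeding rate fraction = 4.0% / 100 = 0.04
Daily feed = 8142 kg * 0.04 = 325.68 kg/day

325.68 kg/day


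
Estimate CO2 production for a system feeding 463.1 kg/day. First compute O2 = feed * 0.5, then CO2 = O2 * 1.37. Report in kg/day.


O2 = 463.1 * 0.5 = 231.55
CO2 = 231.55 * 1.37 = 317.2235

317.2235 kg/day


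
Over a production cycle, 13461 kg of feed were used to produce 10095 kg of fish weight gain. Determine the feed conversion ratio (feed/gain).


FCR = feed consumed / weight gained
FCR = 13461 kg / 10095 kg = 1.33343

1.33343


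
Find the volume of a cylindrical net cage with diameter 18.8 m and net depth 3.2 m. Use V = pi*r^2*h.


r = d/2 = 18.8/2 = 9.4 m
Base area = pi*r^2 = pi*9.4^2 = 277.59113 m^2
Volume = 277.59113 * 3.2 = 888.292 m^3

888.292 m^3


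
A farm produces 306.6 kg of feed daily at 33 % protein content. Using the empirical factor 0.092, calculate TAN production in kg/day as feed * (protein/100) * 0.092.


Protein in feed = 306.6 * 33/100 = 101.178 kg/day
TAN = protein * 0.092 = 101.178 * 0.092 = 9.308376 kg/day

9.308376 kg/day


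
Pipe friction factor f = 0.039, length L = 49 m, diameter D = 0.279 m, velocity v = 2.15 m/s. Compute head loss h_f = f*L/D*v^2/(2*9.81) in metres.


v^2 = 2.15^2 = 4.6225 m^2/s^2
L/D = 49/0.279 = 175.62724
h_f = f*(L/D)*v^2/(2g) = 0.039 * 175.62724 * 4.6225 / 19.62 = 1.61374 m

1.61374 m


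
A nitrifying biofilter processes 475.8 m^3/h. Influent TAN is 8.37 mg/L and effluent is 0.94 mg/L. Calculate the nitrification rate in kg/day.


Concentration drop: TAN_in - TAN_out = 8.37 - 0.94 = 7.43 mg/L
Hourly TAN removed = Q * dTAN = 475.8 m^3/h * 7.43 mg/L = 3535.194 g/h  (m^3/h * mg/L = g/h)
Daily TAN removed = 3535.194 * 24 = 84844.656 g/day
Convert to kg/day: 84844.656 / 1000 = 84.844656 kg/day

84.844656 kg/day


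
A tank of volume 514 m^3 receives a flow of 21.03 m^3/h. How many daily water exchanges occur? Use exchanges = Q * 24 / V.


Daily flow volume = 21.03 m^3/h * 24 h = 504.72 m^3/day
Exchanges = daily flow / tank volume = 504.72 / 514 = 0.981946 exchanges/day

0.981946 exchanges/day


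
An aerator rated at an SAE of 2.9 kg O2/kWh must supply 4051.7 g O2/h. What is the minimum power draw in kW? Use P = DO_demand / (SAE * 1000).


SAE in g O2/kWh = 2.9 * 1000 = 2900 g/kWh
P = DO_demand / SAE_g = 4051.7 / 2900 = 1.39714 kW

1.39714 kW


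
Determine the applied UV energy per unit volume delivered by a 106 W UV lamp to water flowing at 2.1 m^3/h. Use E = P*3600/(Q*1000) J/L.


Energy delivered per hour = 106 W * 3600 s = 381600 J/h
Volume treated per hour = 2.1 m^3/h * 1000 = 2100 L/h
dose = 381600 / 2100 = 181.714 J/L

181.714 J/L


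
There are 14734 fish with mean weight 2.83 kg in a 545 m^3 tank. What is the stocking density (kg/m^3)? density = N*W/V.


Total biomass = 14734 fish * 2.83 kg = 41697.22 kg
Density = total biomass / volume = 41697.22 / 545 = 76.5087 kg/m^3

76.5087 kg/m^3


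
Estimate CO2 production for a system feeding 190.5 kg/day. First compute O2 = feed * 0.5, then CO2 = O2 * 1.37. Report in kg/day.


O2 = 190.5 * 0.5 = 95.25
CO2 = 95.25 * 1.37 = 130.4925

130.4925 kg/day


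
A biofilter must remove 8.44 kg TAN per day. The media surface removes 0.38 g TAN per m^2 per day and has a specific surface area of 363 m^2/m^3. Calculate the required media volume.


A = 8.44*1000 / 0.38 = 22210.526 m^2
V = 22210.526 / 363 = 61.186

61.186 m^3


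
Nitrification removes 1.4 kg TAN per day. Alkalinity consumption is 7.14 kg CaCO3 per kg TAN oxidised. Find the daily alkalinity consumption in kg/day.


Alkalinity factor: 7.14 kg CaCO3 consumed per kg TAN nitrified
alk = 1.4 kg TAN * 7.14 = 9.996 kg CaCO3/day

9.996 kg CaCO3/day


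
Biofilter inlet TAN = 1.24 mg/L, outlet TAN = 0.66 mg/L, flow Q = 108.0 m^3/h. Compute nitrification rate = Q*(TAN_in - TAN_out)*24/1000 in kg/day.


Concentration drop: TAN_in - TAN_out = 1.24 - 0.66 = 0.58 mg/L
Hourly TAN removed = Q * dTAN = 108.0 m^3/h * 0.58 mg/L = 62.64 g/h  (m^3/h * mg/L = g/h)
Daily TAN removed = 62.64 * 24 = 1503.36 g/day
Convert to kg/day: 1503.36 / 1000 = 1.50336 kg/day

1.50336 kg/day


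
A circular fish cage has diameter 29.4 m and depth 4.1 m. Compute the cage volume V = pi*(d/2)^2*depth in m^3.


r = d/2 = 29.4/2 = 14.7 m
Base area = pi*r^2 = pi*14.7^2 = 678.86676 m^2
Volume = 678.86676 * 4.1 = 2783.35 m^3

2783.35 m^3


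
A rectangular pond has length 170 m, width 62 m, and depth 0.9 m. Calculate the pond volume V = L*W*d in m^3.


Base area = L * W = 170 * 62 = 10540 m^2
Volume = area * depth = 10540 * 0.9 = 9486 m^3

9486 m^3


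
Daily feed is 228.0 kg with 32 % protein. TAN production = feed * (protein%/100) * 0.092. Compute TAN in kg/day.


Protein in feed = 228.0 * 32/100 = 72.96 kg/day
TAN = protein * 0.092 = 72.96 * 0.092 = 6.71232 kg/day

6.71232 kg/day


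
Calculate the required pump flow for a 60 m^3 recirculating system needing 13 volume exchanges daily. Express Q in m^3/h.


Daily recirculation volume = 60 m^3 * 13 = 780 m^3/day
Flow rate Q = daily volume / 24 h = 780 / 24 = 32.5 m^3/h

32.5 m^3/h


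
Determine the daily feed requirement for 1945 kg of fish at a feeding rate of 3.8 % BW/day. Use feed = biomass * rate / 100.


Feeding rate fraction = 3.8% / 100 = 0.038
Daily feed = 1945 kg * 0.038 = 73.91 kg/day

73.91 kg/day


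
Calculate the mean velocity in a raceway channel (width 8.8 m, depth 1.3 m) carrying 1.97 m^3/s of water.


Cross-sectional area = W * d = 8.8 * 1.3 = 11.44 m^2
Velocity = Q / A = 1.97 / 11.44 = 0.172203 m/s

0.172203 m/s


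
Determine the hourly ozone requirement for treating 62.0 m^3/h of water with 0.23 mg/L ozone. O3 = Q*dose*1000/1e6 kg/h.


O3 demand (mg/h) = Q * dose * 1000 = 62.0 * 0.23 * 1000 = 14260 mg/h
Convert mg to kg: 14260 / 1e6 = 0.01426 kg/h

0.01426 kg/h


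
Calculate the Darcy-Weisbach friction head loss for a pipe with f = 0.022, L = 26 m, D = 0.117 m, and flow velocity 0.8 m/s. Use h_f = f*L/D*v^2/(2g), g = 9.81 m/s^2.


v^2 = 0.8^2 = 0.64 m^2/s^2
L/D = 26/0.117 = 222.22222
h_f = f*(L/D)*v^2/(2g) = 0.022 * 222.22222 * 0.64 / 19.62 = 0.159474 m

0.159474 m


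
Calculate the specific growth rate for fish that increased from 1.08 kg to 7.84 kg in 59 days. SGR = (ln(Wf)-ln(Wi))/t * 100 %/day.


ln(W_f) = ln(7.84) = 2.0592388
ln(W_i) = ln(1.08) = 0.076961041
ln(W_f) - ln(W_i) = 2.0592388 - 0.076961041 = 1.9822778
SGR = 1.9822778 / 59 * 100 = 3.35979 %/day

3.35979 %/day


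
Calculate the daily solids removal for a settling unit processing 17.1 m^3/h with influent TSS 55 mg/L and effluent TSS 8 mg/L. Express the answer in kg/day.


Concentration drop: TSS_in - TSS_out = 55 - 8 = 47 mg/L
Hourly solids removed = Q * dTSS = 17.1 m^3/h * 47 mg/L = 803.7 g/h  (m^3/h * mg/L = g/h)
Daily solids removed = 803.7 * 24 = 19288.8 g/day
Convert g to kg: 19288.8 / 1000 = 19.2888 kg/day

19.2888 kg/day


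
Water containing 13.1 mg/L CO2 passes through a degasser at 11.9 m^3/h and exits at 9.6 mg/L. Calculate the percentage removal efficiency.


CO2_out / CO2_in = 9.6 / 13.1 = 0.73282443
Fraction remaining = 0.73282443
efficiency = (1 - 0.73282443) * 100 = 26.7176 %

26.7176 %


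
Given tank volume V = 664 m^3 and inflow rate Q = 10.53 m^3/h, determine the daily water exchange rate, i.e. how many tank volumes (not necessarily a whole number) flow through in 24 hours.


Daily flow volume = 10.53 m^3/h * 24 h = 252.72 m^3/day
Exchanges = daily flow / tank volume = 252.72 / 664 = 0.380602 exchanges/day

0.380602 exchanges/day


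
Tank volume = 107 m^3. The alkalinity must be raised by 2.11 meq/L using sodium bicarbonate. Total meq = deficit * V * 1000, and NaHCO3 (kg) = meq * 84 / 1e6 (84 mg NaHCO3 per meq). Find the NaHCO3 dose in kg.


Tank volume in L = 107 m^3 * 1000 = 107000 L
Total meq required = 2.11 meq/L * 107000 L = 225770 meq
NaHCO3 mass = 225770 meq * 84 mg/meq / 1e6 = 18.9647 kg

18.9647 kg


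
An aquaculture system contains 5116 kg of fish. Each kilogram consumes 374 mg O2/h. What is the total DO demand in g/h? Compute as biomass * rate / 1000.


Total O2 consumption (mg/h) = 5116 kg * 374 mg/(kg*h) = 1913384 mg/h
Convert to g/h: 1913384 / 1000 = 1913.384 g/h

1913.384 g/h


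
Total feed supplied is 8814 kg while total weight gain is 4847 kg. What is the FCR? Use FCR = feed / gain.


FCR = feed consumed / weight gained
FCR = 8814 kg / 4847 kg = 1.81844

1.81844


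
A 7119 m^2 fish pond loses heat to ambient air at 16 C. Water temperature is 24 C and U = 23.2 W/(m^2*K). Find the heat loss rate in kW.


Temperature difference dT = 24 - 16 = 8 K
Heat loss (W) = U * A * dT = 23.2 * 7119 * 8 = 1321286.4 W
Convert to kW: 1321286.4 / 1000 = 1321.2864 kW

1321.2864 kW


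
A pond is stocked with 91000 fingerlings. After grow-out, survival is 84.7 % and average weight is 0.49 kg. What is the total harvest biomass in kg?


Survivors = 91000 * 84.7/100 = 77077 fish
Harvest biomass = survivors * W_f = 77077 * 0.49 = 37767.73 kg

37767.73 kg


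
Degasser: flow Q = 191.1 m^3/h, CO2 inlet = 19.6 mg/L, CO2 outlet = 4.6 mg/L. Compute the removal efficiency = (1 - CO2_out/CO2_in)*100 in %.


CO2_out / CO2_in = 4.6 / 19.6 = 0.23469388
Fraction remaining = 0.23469388
efficiency = (1 - 0.23469388) * 100 = 76.5306 %

76.5306 %


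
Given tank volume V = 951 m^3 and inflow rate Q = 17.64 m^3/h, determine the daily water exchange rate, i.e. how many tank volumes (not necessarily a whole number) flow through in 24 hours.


Daily flow volume = 17.64 m^3/h * 24 h = 423.36 m^3/day
Exchanges = daily flow / tank volume = 423.36 / 951 = 0.445174 exchanges/day

0.445174 exchanges/day


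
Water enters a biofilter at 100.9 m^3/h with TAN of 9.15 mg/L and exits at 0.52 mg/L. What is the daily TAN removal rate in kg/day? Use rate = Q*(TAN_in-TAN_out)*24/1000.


Concentration drop: TAN_in - TAN_out = 9.15 - 0.52 = 8.63 mg/L
Hourly TAN removed = Q * dTAN = 100.9 m^3/h * 8.63 mg/L = 870.767 g/h  (m^3/h * mg/L = g/h)
Daily TAN removed = 870.767 * 24 = 20898.408 g/day
Convert to kg/day: 20898.408 / 1000 = 20.898408 kg/day

20.898408 kg/day


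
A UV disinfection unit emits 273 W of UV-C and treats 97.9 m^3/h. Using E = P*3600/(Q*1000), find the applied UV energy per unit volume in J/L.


Energy delivered per hour = 273 W * 3600 s = 982800 J/h
Volume treated per hour = 97.9 m^3/h * 1000 = 97900 L/h
dose = 982800 / 97900 = 10.0388 J/L

10.0388 J/L


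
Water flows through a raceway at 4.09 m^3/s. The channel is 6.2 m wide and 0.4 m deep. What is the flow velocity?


Cross-sectional area = W * d = 6.2 * 0.4 = 2.48 m^2
Velocity = Q / A = 4.09 / 2.48 = 1.64919 m/s

1.64919 m/s


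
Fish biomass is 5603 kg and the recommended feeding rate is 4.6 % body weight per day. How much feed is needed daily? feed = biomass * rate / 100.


Feeding rate fraction = 4.6% / 100 = 0.046
Daily feed = 5603 kg * 0.046 = 257.738 kg/day

257.738 kg/day


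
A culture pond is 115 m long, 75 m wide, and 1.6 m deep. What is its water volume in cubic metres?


Base area = L * W = 115 * 75 = 8625 m^2
Volume = area * depth = 8625 * 1.6 = 13800 m^3

13800 m^3


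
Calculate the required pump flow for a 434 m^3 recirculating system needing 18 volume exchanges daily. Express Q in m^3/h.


Daily recirculation volume = 434 m^3 * 18 = 7812 m^3/day
Flow rate Q = daily volume / 24 h = 7812 / 24 = 325.5 m^3/h

325.5 m^3/h


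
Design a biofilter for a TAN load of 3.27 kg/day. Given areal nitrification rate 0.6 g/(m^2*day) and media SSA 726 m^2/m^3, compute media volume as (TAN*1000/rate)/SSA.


A = 3.27*1000 / 0.6 = 5450 m^2
V = 5450 / 726 = 7.50689

7.50689 m^3


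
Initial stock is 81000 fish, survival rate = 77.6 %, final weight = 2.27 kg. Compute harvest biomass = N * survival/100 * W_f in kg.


Survivors = 81000 * 77.6/100 = 62856 fish
Harvest biomass = survivors * W_f = 62856 * 2.27 = 142683.12 kg

142683.12 kg


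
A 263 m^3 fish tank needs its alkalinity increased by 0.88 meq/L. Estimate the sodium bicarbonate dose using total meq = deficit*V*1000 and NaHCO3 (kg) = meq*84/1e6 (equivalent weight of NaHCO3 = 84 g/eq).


Tank volume in L = 263 m^3 * 1000 = 263000 L
Total meq required = 0.88 meq/L * 263000 L = 231440 meq
NaHCO3 mass = 231440 meq * 84 mg/meq / 1e6 = 19.441 kg

19.441 kg


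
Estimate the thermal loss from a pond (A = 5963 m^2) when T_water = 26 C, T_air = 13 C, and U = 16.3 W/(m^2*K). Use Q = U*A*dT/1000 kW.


Temperature difference dT = 26 - 13 = 13 K
Heat loss (W) = U * A * dT = 16.3 * 5963 * 13 = 1263559.7 W
Convert to kW: 1263559.7 / 1000 = 1263.5597 kW

1263.5597 kW


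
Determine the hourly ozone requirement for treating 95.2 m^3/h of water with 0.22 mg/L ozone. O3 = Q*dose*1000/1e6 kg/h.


O3 demand (mg/h) = Q * dose * 1000 = 95.2 * 0.22 * 1000 = 20944 mg/h
Convert mg to kg: 20944 / 1e6 = 0.020944 kg/h

0.020944 kg/h


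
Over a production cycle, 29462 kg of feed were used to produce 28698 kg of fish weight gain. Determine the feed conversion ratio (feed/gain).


FCR = feed consumed / weight gained
FCR = 29462 kg / 28698 kg = 1.02662

1.02662


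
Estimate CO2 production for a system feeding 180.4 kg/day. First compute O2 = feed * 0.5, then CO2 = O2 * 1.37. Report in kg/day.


O2 = 180.4 * 0.5 = 90.2
CO2 = 90.2 * 1.37 = 123.574

123.574 kg/day
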